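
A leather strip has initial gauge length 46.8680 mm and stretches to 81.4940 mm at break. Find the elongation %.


Formula: Elongation = (Lf - L0) / L0 * 100
Substituting: Elongation = (81.4940 - 46.8680) / 46.8680 * 100
Result: 73.8798 %


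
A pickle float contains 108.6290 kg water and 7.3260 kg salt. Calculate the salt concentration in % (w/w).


Formula: Conc = salt / (water + salt) * 100
Substituting: Conc = 7.3260 / (108.6290 + 7.3260) * 100
Result: 6.3180 %


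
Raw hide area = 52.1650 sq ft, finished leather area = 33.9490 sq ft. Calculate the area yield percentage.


Formula: Yield = finished / raw * 100
Substituting: Yield = 33.9490 / 52.1650 * 100
Result: 65.0800 %


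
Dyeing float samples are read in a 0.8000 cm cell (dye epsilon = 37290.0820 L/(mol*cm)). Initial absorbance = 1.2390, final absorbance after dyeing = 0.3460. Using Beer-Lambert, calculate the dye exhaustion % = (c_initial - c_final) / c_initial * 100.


c_initial = A_i / (epsilon * l) = 1.2390 / (37290.0820 * 0.8000) = 4.1532e-05 mol/L
c_final = A_f / (epsilon * l) = 0.3460 / (37290.0820 * 0.8000) = 1.1598e-05 mol/L
Exhaustion = (c_initial - c_final) / c_initial * 100 = (4.1532e-05 - 1.1598e-05) / 4.1532e-05 * 100 = 72.0743 %


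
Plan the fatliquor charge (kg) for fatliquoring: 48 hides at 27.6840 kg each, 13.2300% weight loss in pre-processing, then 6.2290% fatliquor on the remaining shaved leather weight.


Total_raw = N * avg_wt = 48 * 27.6840 = 1328.8320 kg
Substrate = Total_raw * (1 - loss/100) = 1328.8320 * (1 - 13.2300/100) = 1153.0275 kg
Fat = Substrate * pct / 100 = 1153.0275 * 6.2290 / 100 = 71.8221 kg


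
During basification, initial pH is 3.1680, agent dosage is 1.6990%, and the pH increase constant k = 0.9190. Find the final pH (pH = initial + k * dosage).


Formula: pH_final = pH_initial + k * base_pct
Substituting: pH_final = 3.1680 + 0.9190 * 1.6990
Result: 4.7294


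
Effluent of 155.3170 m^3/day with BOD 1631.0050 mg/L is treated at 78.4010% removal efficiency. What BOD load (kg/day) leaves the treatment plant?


Load_in = volume * conc / 1000 = 155.3170 * 1631.0050 / 1000 = 253.3228 kg/day
Removed = Load_in * eff / 100 = 253.3228 * 78.4010 / 100 = 198.6076 kg/day
Load_out = Load_in - Removed = 253.3228 - 198.6076 = 54.7152 kg/day


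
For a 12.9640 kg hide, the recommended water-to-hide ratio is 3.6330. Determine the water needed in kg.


Formula: Water = hide_weight * ratio
Substituting: Water = 12.9640 * 3.6330
Result: 47.0982 kg


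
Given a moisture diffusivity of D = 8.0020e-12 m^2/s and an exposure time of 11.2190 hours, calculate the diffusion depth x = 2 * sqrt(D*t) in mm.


t = 11.2190 hr * 3600 = 40388.4000 s
D * t = 8.0020e-12 * 40388.4000 = 3.2319e-07
x = 2 * sqrt(D*t) = 2 * sqrt(3.2319e-07) = 0.00113699 m = 1.1370 mm


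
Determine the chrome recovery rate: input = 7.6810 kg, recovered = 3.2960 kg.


Formula: Recovery = recovered / input * 100
Substituting: Recovery = 3.2960 / 7.6810 * 100
Result: 42.9111 %


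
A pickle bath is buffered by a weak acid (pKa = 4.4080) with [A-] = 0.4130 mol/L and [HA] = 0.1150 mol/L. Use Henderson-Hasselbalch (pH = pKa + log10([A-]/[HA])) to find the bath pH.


ratio = [A-] / [HA] = 0.4130 / 0.1150 = 3.5913
log10(ratio) = 0.5553
pH = pKa + log10(ratio) = 4.4080 + 0.5553 = 4.9633


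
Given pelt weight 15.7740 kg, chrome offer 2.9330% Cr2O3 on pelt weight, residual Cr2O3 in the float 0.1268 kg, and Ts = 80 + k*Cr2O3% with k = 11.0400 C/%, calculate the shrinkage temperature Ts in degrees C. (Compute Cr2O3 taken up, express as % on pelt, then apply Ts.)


Offered = pelt * offer_pct / 100 = 15.7740 * 2.9330 / 100 = 0.4627 kg
Uptake = offered - residual = 0.4627 - 0.1268 = 0.3359 kg
Cr2O3% on pelt = uptake / pelt * 100 = 0.3359 / 15.7740 * 100 = 2.1291 %
Ts = 80 + k * Cr2O3% = 80 + 11.0400 * 2.1291 = 103.5058 C


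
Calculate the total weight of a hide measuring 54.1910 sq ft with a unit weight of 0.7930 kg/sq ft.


Formula: Weight = area * weight_per_sqft
Substituting: Weight = 54.1910 * 0.7930
Result: 42.9735 kg


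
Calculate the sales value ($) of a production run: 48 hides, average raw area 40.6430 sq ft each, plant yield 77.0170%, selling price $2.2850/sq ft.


Raw_total = N * avg_area = 48 * 40.6430 = 1950.8640 sq ft
Finished = Raw_total * yield / 100 = 1950.8640 * 77.0170 / 100 = 1502.4969 sq ft
Value = Finished * price = 1502.4969 * 2.2850 = 3433.2055 $


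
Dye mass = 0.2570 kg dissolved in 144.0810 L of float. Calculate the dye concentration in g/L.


Formula: Conc = dye_mass(kg) / volume(L) * 1000
Substituting: Conc = 0.2570 / 144.0810 * 1000
Result: 1.7837 g/L


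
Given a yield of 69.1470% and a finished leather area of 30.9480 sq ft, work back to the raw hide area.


Formula: raw = finished * 100 / yield
Substituting: raw = 30.9480 * 100 / 69.1470
Result: 44.7568 sq ft


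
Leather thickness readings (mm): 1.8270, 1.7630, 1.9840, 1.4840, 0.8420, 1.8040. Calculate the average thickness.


Formula: Average = sum / n
Substituting: Average = 9.7040 / 6
Result: 1.6173 mm


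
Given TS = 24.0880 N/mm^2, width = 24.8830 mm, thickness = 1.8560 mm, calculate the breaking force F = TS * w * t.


Formula: F = TS * w * t
Substituting: F = 24.0880 * 24.8830 * 1.8560
Result: 1112.4524 N


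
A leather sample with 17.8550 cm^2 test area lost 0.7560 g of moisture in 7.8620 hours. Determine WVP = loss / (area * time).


Formula: WVP = loss / (area * time)
Substituting: WVP = 0.7560 / (17.8550 * 7.8620)
Result: 0.00538554 g/(cm^2*hr)


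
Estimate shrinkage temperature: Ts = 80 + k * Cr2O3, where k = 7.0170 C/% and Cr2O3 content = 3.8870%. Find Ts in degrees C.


Formula: Ts = 80 + k * Cr2O3
Substituting: Ts = 80 + 7.0170 * 3.8870
Result: 107.2751 C


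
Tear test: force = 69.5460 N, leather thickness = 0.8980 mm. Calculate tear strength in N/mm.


Formula: Tear strength = force / thickness
Substituting: Tear strength = 69.5460 / 0.8980
Result: 77.4454 N/mm


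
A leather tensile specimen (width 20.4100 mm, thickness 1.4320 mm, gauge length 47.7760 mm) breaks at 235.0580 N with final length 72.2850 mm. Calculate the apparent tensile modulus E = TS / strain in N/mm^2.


TS = F / (w * t) = 235.0580 / (20.4100 * 1.4320) = 8.0425 N/mm^2
strain = (Lf - L0) / L0 = (72.2850 - 47.7760) / 47.7760 = 0.5130
E = TS / strain = 8.0425 / 0.5130 = 15.6774 N/mm^2


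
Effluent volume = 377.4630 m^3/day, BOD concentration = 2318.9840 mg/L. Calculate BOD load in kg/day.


Formula: BOD_load = volume * conc / 1000
Substituting: BOD_load = 377.4630 * 2318.9840 / 1000
Result: 875.3307 kg/day


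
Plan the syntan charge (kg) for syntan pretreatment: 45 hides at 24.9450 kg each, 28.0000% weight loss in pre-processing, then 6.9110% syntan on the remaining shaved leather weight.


Total_raw = N * avg_wt = 45 * 24.9450 = 1122.5250 kg
Substrate = Total_raw * (1 - loss/100) = 1122.5250 * (1 - 28.0000/100) = 808.2180 kg
Syntan = Substrate * pct / 100 = 808.2180 * 6.9110 / 100 = 55.8559 kg


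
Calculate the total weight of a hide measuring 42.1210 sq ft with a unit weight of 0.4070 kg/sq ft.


Formula: Weight = area * weight_per_sqft
Substituting: Weight = 42.1210 * 0.4070
Result: 17.1432 kg


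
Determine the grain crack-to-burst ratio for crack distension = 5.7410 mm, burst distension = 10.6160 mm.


Formula: Ratio = crack / burst
Substituting: Ratio = 5.7410 / 10.6160
Result: 0.5408


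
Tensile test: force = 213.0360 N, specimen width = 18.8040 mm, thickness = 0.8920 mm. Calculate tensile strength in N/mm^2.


Formula: TS = force / (width * thickness)
Substituting: TS = 213.0360 / (18.8040 * 0.8920)
Result: 12.7010 N/mm^2


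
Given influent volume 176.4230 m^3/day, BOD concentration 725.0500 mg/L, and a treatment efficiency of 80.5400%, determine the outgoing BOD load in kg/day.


Load_in = volume * conc / 1000 = 176.4230 * 725.0500 / 1000 = 127.9155 kg/day
Removed = Load_in * eff / 100 = 127.9155 * 80.5400 / 100 = 103.0231 kg/day
Load_out = Load_in - Removed = 127.9155 - 103.0231 = 24.8924 kg/day


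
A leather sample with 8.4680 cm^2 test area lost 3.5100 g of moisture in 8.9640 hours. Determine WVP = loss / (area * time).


Formula: WVP = loss / (area * time)
Substituting: WVP = 3.5100 / (8.4680 * 8.9640)
Result: 0.0462407 g/(cm^2*hr)


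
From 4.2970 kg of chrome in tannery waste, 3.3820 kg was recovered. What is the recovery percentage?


Formula: Recovery = recovered / input * 100
Substituting: Recovery = 3.3820 / 4.2970 * 100
Result: 78.7061 %


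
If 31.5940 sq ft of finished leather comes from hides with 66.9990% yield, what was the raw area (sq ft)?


Formula: raw = finished * 100 / yield
Substituting: raw = 31.5940 * 100 / 66.9990
Result: 47.1559 sq ft


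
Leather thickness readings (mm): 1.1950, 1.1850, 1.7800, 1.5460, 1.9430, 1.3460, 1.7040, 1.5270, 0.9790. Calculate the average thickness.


Formula: Average = sum / n
Substituting: Average = 13.2050 / 9
Result: 1.4672 mm


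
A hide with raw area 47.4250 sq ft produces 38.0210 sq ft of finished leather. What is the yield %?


Formula: Yield = finished / raw * 100
Substituting: Yield = 38.0210 / 47.4250 * 100
Result: 80.1708 %


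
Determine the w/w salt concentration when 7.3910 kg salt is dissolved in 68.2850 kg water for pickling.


Formula: Conc = salt / (water + salt) * 100
Substituting: Conc = 7.3910 / (68.2850 + 7.3910) * 100
Result: 9.7666 %


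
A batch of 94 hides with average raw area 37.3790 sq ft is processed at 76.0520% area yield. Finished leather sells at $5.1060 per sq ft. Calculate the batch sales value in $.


Raw_total = N * avg_area = 94 * 37.3790 = 3513.6260 sq ft
Finished = Raw_total * yield / 100 = 3513.6260 * 76.0520 / 100 = 2672.1828 sq ft
Value = Finished * price = 2672.1828 * 5.1060 = 13644.1656 $


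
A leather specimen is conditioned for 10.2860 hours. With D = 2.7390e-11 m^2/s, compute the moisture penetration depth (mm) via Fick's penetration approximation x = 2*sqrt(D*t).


t = 10.2860 hr * 3600 = 37029.6000 s
D * t = 2.7390e-11 * 37029.6000 = 1.0142e-06
x = 2 * sqrt(D*t) = 2 * sqrt(1.0142e-06) = 0.00201419 m = 2.0142 mm


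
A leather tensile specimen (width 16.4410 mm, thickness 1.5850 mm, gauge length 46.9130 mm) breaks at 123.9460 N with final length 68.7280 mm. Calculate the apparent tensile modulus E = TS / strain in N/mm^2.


TS = F / (w * t) = 123.9460 / (16.4410 * 1.5850) = 4.7564 N/mm^2
strain = (Lf - L0) / L0 = (68.7280 - 46.9130) / 46.9130 = 0.4650
E = TS / strain = 4.7564 / 0.4650 = 10.2285 N/mm^2


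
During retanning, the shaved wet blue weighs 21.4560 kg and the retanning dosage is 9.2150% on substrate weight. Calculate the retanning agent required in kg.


Formula: Retan = substrate * pct / 100
Substituting: Retan = 21.4560 * 9.2150 / 100
Result: 1.9772 kg


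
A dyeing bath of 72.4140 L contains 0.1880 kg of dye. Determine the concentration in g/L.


Formula: Conc = dye_mass(kg) / volume(L) * 1000
Substituting: Conc = 0.1880 / 72.4140 * 1000
Result: 2.5962 g/L


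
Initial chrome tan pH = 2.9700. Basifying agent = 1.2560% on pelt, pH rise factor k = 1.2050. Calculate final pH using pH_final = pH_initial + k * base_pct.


Formula: pH_final = pH_initial + k * base_pct
Substituting: pH_final = 2.9700 + 1.2050 * 1.2560
Result: 4.4835


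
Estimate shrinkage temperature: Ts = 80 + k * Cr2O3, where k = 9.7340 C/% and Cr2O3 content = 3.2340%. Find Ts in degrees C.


Formula: Ts = 80 + k * Cr2O3
Substituting: Ts = 80 + 9.7340 * 3.2340
Result: 111.4798 C


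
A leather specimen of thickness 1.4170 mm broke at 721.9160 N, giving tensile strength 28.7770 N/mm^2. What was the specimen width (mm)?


Formula: w = F / (TS * t)
Substituting: w = 721.9160 / (28.7770 * 1.4170)
Result: 17.7040 mm


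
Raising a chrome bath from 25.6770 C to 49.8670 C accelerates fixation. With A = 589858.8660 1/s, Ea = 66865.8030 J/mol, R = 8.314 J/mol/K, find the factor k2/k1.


T1 = 25.6770 + 273.15 = 298.8270 K; T2 = 49.8670 + 273.15 = 323.0170 K
k1 = A * exp(-Ea/(R*T1)) = 589858.8660 * exp(-66865.8030/(8.314*298.8270)) = 1.2085e-06 1/s
k2 = A * exp(-Ea/(R*T2)) = 589858.8660 * exp(-66865.8030/(8.314*323.0170)) = 9.0694e-06 1/s
k2/k1 = 9.0694e-06 / 1.2085e-06 = 7.5045


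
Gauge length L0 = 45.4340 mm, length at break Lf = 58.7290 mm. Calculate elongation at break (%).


Formula: Elongation = (Lf - L0) / L0 * 100
Substituting: Elongation = (58.7290 - 45.4340) / 45.4340 * 100
Result: 29.2622 %


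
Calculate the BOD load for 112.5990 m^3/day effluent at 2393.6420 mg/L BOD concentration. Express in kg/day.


Formula: BOD_load = volume * conc / 1000
Substituting: BOD_load = 112.5990 * 2393.6420 / 1000
Result: 269.5217 kg/day


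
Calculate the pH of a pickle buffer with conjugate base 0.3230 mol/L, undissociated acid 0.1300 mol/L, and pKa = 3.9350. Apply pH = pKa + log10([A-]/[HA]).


ratio = [A-] / [HA] = 0.3230 / 0.1300 = 2.4846
log10(ratio) = 0.3953
pH = pKa + log10(ratio) = 3.9350 + 0.3953 = 4.3303


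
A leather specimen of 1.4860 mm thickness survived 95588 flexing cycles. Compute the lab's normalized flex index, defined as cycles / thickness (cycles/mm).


Formula: Index = cycles / thickness
Substituting: Index = 95588 / 1.4860
Result: 64325.7066 cycles/mm


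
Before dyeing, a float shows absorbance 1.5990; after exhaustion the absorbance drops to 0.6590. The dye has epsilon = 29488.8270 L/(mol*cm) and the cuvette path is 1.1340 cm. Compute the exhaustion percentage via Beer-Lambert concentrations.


c_initial = A_i / (epsilon * l) = 1.5990 / (29488.8270 * 1.1340) = 4.7817e-05 mol/L
c_final = A_f / (epsilon * l) = 0.6590 / (29488.8270 * 1.1340) = 1.9707e-05 mol/L
Exhaustion = (c_initial - c_final) / c_initial * 100 = (4.7817e-05 - 1.9707e-05) / 4.7817e-05 * 100 = 58.7867 %


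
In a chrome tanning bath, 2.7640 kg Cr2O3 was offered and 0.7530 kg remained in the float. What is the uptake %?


Formula: Uptake = (offered - residual) / offered * 100
Substituting: Uptake = (2.7640 - 0.7530) / 2.7640 * 100
Result: 72.7569 %


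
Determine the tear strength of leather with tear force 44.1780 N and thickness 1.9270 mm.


Formula: Tear strength = force / thickness
Substituting: Tear strength = 44.1780 / 1.9270
Result: 22.9258 N/mm


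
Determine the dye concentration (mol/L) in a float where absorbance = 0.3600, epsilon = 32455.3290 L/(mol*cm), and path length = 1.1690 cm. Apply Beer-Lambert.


Formula: c = A / (epsilon * l)
Substituting: c = 0.3600 / (32455.3290 * 1.1690)
Result: 9.4886e-06 mol/L


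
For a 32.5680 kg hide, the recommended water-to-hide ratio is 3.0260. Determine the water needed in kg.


Formula: Water = hide_weight * ratio
Substituting: Water = 32.5680 * 3.0260
Result: 98.5508 kg


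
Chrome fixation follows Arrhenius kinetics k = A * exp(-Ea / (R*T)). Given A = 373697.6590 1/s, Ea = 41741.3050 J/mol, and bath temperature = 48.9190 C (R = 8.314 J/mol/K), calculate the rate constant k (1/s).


T_K = T_C + 273.15 = 48.9190 + 273.15 = 322.0690 K
exponent = -Ea / (R * T_K) = -41741.3050 / (8.314 * 322.0690) = -15.5886
k = A * exp(exponent) = 373697.6590 * exp(-15.5886) = 0.0634568 1/s


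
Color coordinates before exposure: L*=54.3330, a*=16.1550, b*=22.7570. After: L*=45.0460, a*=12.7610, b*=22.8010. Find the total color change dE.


dL = -9.2870, da = -3.3940, db = 0.044
dE = sqrt((-9.2870)^2 + (-3.3940)^2 + 0.044^2) = 9.8878


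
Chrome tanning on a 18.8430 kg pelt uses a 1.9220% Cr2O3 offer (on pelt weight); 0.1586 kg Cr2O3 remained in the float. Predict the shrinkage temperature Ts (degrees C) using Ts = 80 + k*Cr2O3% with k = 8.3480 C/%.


Offered = pelt * offer_pct / 100 = 18.8430 * 1.9220 / 100 = 0.3622 kg
Uptake = offered - residual = 0.3622 - 0.1586 = 0.2036 kg
Cr2O3% on pelt = uptake / pelt * 100 = 0.2036 / 18.8430 * 100 = 1.0803 %
Ts = 80 + k * Cr2O3% = 80 + 8.3480 * 1.0803 = 89.0184 C


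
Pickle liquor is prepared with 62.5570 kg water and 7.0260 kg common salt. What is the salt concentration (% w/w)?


Formula: Conc = salt / (water + salt) * 100
Substituting: Conc = 7.0260 / (62.5570 + 7.0260) * 100
Result: 10.0973 %


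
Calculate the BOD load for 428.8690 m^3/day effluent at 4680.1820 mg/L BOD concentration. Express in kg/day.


Formula: BOD_load = volume * conc / 1000
Substituting: BOD_load = 428.8690 * 4680.1820 / 1000
Result: 2007.1850 kg/day


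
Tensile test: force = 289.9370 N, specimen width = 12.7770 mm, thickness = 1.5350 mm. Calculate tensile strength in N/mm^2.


Formula: TS = force / (width * thickness)
Substituting: TS = 289.9370 / (12.7770 * 1.5350)
Result: 14.7831 N/mm^2


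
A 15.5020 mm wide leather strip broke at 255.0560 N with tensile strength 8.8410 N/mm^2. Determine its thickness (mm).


Formula: t = F / (TS * w)
Substituting: t = 255.0560 / (8.8410 * 15.5020)
Result: 1.8610 mm


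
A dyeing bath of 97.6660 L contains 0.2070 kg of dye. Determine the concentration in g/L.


Formula: Conc = dye_mass(kg) / volume(L) * 1000
Substituting: Conc = 0.2070 / 97.6660 * 1000
Result: 2.1195 g/L


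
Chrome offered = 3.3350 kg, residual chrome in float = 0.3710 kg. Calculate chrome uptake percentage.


Formula: Uptake = (offered - residual) / offered * 100
Substituting: Uptake = (3.3350 - 0.3710) / 3.3350 * 100
Result: 88.8756 %


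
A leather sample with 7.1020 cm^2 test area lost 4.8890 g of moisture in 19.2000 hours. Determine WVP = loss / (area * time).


Formula: WVP = loss / (area * time)
Substituting: WVP = 4.8890 / (7.1020 * 19.2000)
Result: 0.035854 g/(cm^2*hr)


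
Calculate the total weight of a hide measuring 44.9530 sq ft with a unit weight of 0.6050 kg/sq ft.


Formula: Weight = area * weight_per_sqft
Substituting: Weight = 44.9530 * 0.6050
Result: 27.1966 kg


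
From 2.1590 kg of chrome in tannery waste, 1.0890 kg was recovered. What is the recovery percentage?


Formula: Recovery = recovered / input * 100
Substituting: Recovery = 1.0890 / 2.1590 * 100
Result: 50.4400 %


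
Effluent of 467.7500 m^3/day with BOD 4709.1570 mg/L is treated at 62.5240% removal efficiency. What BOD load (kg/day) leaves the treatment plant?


Load_in = volume * conc / 1000 = 467.7500 * 4709.1570 / 1000 = 2202.7082 kg/day
Removed = Load_in * eff / 100 = 2202.7082 * 62.5240 / 100 = 1377.2213 kg/day
Load_out = Load_in - Removed = 2202.7082 - 1377.2213 = 825.4869 kg/day


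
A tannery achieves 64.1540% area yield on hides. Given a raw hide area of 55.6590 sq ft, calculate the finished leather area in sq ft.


Formula: finished = raw * yield / 100
Substituting: finished = 55.6590 * 64.1540 / 100
Result: 35.7075 sq ft


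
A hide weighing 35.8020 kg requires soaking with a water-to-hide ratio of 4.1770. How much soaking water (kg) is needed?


Formula: Water = hide_weight * ratio
Substituting: Water = 35.8020 * 4.1770
Result: 149.5450 kg


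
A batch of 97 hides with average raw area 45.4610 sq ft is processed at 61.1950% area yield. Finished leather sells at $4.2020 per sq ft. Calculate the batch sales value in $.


Raw_total = N * avg_area = 97 * 45.4610 = 4409.7170 sq ft
Finished = Raw_total * yield / 100 = 4409.7170 * 61.1950 / 100 = 2698.5263 sq ft
Value = Finished * price = 2698.5263 * 4.2020 = 11339.2076 $


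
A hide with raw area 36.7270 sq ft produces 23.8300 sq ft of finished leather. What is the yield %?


Formula: Yield = finished / raw * 100
Substituting: Yield = 23.8300 / 36.7270 * 100
Result: 64.8841 %


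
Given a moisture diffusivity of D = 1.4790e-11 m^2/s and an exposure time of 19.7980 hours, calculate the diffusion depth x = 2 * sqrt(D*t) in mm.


t = 19.7980 hr * 3600 = 71272.8000 s
D * t = 1.4790e-11 * 71272.8000 = 1.0541e-06
x = 2 * sqrt(D*t) = 2 * sqrt(1.0541e-06) = 0.00205341 m = 2.0534 mm


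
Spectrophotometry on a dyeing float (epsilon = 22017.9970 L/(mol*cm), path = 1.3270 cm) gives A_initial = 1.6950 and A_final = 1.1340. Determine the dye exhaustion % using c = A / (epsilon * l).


c_initial = A_i / (epsilon * l) = 1.6950 / (22017.9970 * 1.3270) = 5.8012e-05 mol/L
c_final = A_f / (epsilon * l) = 1.1340 / (22017.9970 * 1.3270) = 3.8812e-05 mol/L
Exhaustion = (c_initial - c_final) / c_initial * 100 = (5.8012e-05 - 3.8812e-05) / 5.8012e-05 * 100 = 33.0973 %


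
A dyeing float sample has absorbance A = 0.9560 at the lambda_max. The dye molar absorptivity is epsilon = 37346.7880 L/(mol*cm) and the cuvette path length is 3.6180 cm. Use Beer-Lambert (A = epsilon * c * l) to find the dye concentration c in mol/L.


Formula: c = A / (epsilon * l)
Substituting: c = 0.9560 / (37346.7880 * 3.6180)
Result: 7.0752e-06 mol/L


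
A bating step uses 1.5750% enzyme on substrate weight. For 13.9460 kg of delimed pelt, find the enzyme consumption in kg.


Formula: Enzyme = substrate * pct / 100
Substituting: Enzyme = 13.9460 * 1.5750 / 100
Result: 0.2196 kg


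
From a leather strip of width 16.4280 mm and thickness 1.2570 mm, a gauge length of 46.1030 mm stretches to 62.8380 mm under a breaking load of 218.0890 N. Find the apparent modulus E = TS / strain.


TS = F / (w * t) = 218.0890 / (16.4280 * 1.2570) = 10.5612 N/mm^2
strain = (Lf - L0) / L0 = (62.8380 - 46.1030) / 46.1030 = 0.3630
E = TS / strain = 10.5612 / 0.3630 = 29.0949 N/mm^2


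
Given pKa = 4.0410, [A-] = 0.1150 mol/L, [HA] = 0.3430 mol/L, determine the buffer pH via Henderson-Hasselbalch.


ratio = [A-] / [HA] = 0.1150 / 0.3430 = 0.3353
log10(ratio) = -0.4746
pH = pKa + log10(ratio) = 4.0410 - 0.4746 = 3.5664


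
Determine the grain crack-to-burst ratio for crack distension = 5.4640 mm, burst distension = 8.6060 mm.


Formula: Ratio = crack / burst
Substituting: Ratio = 5.4640 / 8.6060
Result: 0.6349


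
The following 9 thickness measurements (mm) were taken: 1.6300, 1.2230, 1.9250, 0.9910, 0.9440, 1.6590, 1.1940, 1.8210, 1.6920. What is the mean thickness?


Formula: Average = sum / n
Substituting: Average = 13.0790 / 9
Result: 1.4532 mm


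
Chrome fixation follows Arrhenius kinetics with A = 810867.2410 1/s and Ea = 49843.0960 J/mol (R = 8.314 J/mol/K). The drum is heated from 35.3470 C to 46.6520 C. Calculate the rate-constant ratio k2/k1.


T1 = 35.3470 + 273.15 = 308.4970 K; T2 = 46.6520 + 273.15 = 319.8020 K
k1 = A * exp(-Ea/(R*T1)) = 810867.2410 * exp(-49843.0960/(8.314*308.4970)) = 0.00294594 1/s
k2 = A * exp(-Ea/(R*T2)) = 810867.2410 * exp(-49843.0960/(8.314*319.8020)) = 0.00585555 1/s
k2/k1 = 0.00585555 / 0.00294594 = 1.9877


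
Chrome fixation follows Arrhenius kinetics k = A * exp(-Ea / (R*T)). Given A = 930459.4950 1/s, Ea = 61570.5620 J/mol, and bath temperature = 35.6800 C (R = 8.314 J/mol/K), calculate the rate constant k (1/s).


T_K = T_C + 273.15 = 35.6800 + 273.15 = 308.8300 K
exponent = -Ea / (R * T_K) = -61570.5620 / (8.314 * 308.8300) = -23.9797
k = A * exp(exponent) = 930459.4950 * exp(-23.9797) = 3.5847e-05 1/s


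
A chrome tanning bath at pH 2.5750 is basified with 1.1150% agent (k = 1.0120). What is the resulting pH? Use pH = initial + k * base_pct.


Formula: pH_final = pH_initial + k * base_pct
Substituting: pH_final = 2.5750 + 1.0120 * 1.1150
Result: 3.7034


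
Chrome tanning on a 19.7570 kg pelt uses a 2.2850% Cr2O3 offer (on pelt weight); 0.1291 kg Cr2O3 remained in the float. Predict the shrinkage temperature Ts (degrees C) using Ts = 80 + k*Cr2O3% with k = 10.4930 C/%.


Offered = pelt * offer_pct / 100 = 19.7570 * 2.2850 / 100 = 0.4514 kg
Uptake = offered - residual = 0.4514 - 0.1291 = 0.3223 kg
Cr2O3% on pelt = uptake / pelt * 100 = 0.3223 / 19.7570 * 100 = 1.6316 %
Ts = 80 + k * Cr2O3% = 80 + 10.4930 * 1.6316 = 97.1200 C


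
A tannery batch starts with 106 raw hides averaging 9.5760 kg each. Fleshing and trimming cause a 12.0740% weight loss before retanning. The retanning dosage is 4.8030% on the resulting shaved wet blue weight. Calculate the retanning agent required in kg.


Total_raw = N * avg_wt = 106 * 9.5760 = 1015.0560 kg
Substrate = Total_raw * (1 - loss/100) = 1015.0560 * (1 - 12.0740/100) = 892.4981 kg
Retan = Substrate * pct / 100 = 892.4981 * 4.8030 / 100 = 42.8667 kg


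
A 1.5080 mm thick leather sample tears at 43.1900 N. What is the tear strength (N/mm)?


Formula: Tear strength = force / thickness
Substituting: Tear strength = 43.1900 / 1.5080
Result: 28.6406 N/mm


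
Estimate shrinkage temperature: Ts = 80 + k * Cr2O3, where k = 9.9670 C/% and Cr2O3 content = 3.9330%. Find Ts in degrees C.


Formula: Ts = 80 + k * Cr2O3
Substituting: Ts = 80 + 9.9670 * 3.9330
Result: 119.2002 C


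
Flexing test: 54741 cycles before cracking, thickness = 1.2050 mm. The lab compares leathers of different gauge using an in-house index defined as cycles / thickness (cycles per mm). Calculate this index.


Formula: Index = cycles / thickness
Substituting: Index = 54741 / 1.2050
Result: 45428.2158 cycles/mm


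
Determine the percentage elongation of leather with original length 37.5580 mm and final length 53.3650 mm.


Formula: Elongation = (Lf - L0) / L0 * 100
Substituting: Elongation = (53.3650 - 37.5580) / 37.5580 * 100
Result: 42.0869 %


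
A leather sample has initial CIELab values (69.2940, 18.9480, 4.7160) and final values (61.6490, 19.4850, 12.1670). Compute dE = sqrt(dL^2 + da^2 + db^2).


dL = -7.6450, da = 0.5370, db = 7.4510
dE = sqrt((-7.6450)^2 + 0.5370^2 + 7.4510^2) = 10.6889


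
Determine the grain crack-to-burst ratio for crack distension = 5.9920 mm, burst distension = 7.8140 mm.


Formula: Ratio = crack / burst
Substituting: Ratio = 5.9920 / 7.8140
Result: 0.7668


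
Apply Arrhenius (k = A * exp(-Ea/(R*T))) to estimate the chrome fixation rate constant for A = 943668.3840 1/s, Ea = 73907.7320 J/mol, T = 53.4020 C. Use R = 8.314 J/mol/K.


T_K = T_C + 273.15 = 53.4020 + 273.15 = 326.5520 K
exponent = -Ea / (R * T_K) = -73907.7320 / (8.314 * 326.5520) = -27.2225
k = A * exp(exponent) = 943668.3840 * exp(-27.2225) = 1.4199e-06 1/s


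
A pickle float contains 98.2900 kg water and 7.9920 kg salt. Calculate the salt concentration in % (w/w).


Formula: Conc = salt / (water + salt) * 100
Substituting: Conc = 7.9920 / (98.2900 + 7.9920) * 100
Result: 7.5196 %


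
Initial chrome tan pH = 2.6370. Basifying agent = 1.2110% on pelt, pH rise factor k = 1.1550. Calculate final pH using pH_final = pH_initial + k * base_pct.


Formula: pH_final = pH_initial + k * base_pct
Substituting: pH_final = 2.6370 + 1.1550 * 1.2110
Result: 4.0357


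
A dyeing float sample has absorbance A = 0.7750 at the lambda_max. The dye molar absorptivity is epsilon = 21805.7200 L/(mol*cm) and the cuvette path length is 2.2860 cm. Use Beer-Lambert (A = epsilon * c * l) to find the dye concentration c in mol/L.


Formula: c = A / (epsilon * l)
Substituting: c = 0.7750 / (21805.7200 * 2.2860)
Result: 1.5547e-05 mol/L


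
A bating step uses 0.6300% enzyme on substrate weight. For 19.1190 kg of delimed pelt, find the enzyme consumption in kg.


Formula: Enzyme = substrate * pct / 100
Substituting: Enzyme = 19.1190 * 0.6300 / 100
Result: 0.1204 kg


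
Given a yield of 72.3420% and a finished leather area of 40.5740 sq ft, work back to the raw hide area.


Formula: raw = finished * 100 / yield
Substituting: raw = 40.5740 * 100 / 72.3420
Result: 56.0864 sq ft


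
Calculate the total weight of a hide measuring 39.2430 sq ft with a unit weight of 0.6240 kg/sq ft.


Formula: Weight = area * weight_per_sqft
Substituting: Weight = 39.2430 * 0.6240
Result: 24.4876 kg


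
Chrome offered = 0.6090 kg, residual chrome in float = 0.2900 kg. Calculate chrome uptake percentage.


Formula: Uptake = (offered - residual) / offered * 100
Substituting: Uptake = (0.6090 - 0.2900) / 0.6090 * 100
Result: 52.3810 %


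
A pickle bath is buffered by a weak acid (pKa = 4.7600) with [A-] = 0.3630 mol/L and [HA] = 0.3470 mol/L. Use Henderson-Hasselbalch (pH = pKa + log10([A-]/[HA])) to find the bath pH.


ratio = [A-] / [HA] = 0.3630 / 0.3470 = 1.0461
log10(ratio) = 0.0195772
pH = pKa + log10(ratio) = 4.7600 + 0.0195772 = 4.7796


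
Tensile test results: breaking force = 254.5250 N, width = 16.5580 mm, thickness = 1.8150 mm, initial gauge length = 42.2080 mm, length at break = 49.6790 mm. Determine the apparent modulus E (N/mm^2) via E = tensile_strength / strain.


TS = F / (w * t) = 254.5250 / (16.5580 * 1.8150) = 8.4693 N/mm^2
strain = (Lf - L0) / L0 = (49.6790 - 42.2080) / 42.2080 = 0.1770
E = TS / strain = 8.4693 / 0.1770 = 47.8478 N/mm^2


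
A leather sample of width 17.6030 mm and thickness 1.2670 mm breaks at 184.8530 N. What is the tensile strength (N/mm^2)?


Formula: TS = force / (width * thickness)
Substituting: TS = 184.8530 / (17.6030 * 1.2670)
Result: 8.2883 N/mm^2


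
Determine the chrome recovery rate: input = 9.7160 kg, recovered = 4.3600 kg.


Formula: Recovery = recovered / input * 100
Substituting: Recovery = 4.3600 / 9.7160 * 100
Result: 44.8744 %


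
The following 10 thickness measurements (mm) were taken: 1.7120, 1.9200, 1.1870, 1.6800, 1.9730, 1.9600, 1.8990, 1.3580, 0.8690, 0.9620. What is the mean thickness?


Formula: Average = sum / n
Substituting: Average = 15.5200 / 10
Result: 1.5520 mm


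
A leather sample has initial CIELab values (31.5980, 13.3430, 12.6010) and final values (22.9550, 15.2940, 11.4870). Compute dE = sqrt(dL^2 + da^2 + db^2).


dL = -8.6430, da = 1.9510, db = -1.1140
dE = sqrt((-8.6430)^2 + 1.9510^2 + (-1.1140)^2) = 8.9302


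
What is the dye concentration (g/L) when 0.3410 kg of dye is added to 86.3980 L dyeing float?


Formula: Conc = dye_mass(kg) / volume(L) * 1000
Substituting: Conc = 0.3410 / 86.3980 * 1000
Result: 3.9469 g/L


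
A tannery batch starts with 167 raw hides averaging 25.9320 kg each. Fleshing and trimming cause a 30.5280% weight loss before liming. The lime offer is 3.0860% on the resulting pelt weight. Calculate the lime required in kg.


Total_raw = N * avg_wt = 167 * 25.9320 = 4330.6440 kg
Substrate = Total_raw * (1 - loss/100) = 4330.6440 * (1 - 30.5280/100) = 3008.5850 kg
Lime = Substrate * pct / 100 = 3008.5850 * 3.0860 / 100 = 92.8449 kg


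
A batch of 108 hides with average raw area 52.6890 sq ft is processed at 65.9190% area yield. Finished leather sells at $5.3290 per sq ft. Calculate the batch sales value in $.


Raw_total = N * avg_area = 108 * 52.6890 = 5690.4120 sq ft
Finished = Raw_total * yield / 100 = 5690.4120 * 65.9190 / 100 = 3751.0627 sq ft
Value = Finished * price = 3751.0627 * 5.3290 = 19989.4131 $


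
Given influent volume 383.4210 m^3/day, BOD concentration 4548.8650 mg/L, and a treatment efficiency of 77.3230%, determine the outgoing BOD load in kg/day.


Load_in = volume * conc / 1000 = 383.4210 * 4548.8650 / 1000 = 1744.1304 kg/day
Removed = Load_in * eff / 100 = 1744.1304 * 77.3230 / 100 = 1348.6139 kg/day
Load_out = Load_in - Removed = 1744.1304 - 1348.6139 = 395.5164 kg/day


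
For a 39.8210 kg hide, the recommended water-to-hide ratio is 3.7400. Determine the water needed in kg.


Formula: Water = hide_weight * ratio
Substituting: Water = 39.8210 * 3.7400
Result: 148.9305 kg


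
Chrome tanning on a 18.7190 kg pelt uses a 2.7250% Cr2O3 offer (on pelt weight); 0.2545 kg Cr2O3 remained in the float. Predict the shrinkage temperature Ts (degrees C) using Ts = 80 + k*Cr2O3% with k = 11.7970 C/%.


Offered = pelt * offer_pct / 100 = 18.7190 * 2.7250 / 100 = 0.5101 kg
Uptake = offered - residual = 0.5101 - 0.2545 = 0.2556 kg
Cr2O3% on pelt = uptake / pelt * 100 = 0.2556 / 18.7190 * 100 = 1.3654 %
Ts = 80 + k * Cr2O3% = 80 + 11.7970 * 1.3654 = 96.1078 C


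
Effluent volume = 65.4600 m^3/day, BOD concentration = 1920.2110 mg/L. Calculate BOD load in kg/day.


Formula: BOD_load = volume * conc / 1000
Substituting: BOD_load = 65.4600 * 1920.2110 / 1000
Result: 125.6970 kg/day


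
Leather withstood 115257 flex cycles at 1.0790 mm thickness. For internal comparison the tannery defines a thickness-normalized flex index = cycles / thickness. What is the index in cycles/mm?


Formula: Index = cycles / thickness
Substituting: Index = 115257 / 1.0790
Result: 106818.3503 cycles/mm


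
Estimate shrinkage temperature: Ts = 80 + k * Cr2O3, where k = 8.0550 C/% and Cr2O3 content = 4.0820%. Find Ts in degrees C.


Formula: Ts = 80 + k * Cr2O3
Substituting: Ts = 80 + 8.0550 * 4.0820
Result: 112.8805 C


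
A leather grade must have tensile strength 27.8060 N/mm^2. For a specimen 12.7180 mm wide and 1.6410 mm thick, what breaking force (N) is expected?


Formula: F = TS * w * t
Substituting: F = 27.8060 * 12.7180 * 1.6410
Result: 580.3178 N


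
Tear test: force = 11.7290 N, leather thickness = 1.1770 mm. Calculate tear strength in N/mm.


Formula: Tear strength = force / thickness
Substituting: Tear strength = 11.7290 / 1.1770
Result: 9.9652 N/mm


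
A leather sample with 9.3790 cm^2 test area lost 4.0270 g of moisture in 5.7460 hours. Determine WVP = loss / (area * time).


Formula: WVP = loss / (area * time)
Substituting: WVP = 4.0270 / (9.3790 * 5.7460)
Result: 0.0747239 g/(cm^2*hr)


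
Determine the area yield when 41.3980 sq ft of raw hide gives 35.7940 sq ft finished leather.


Formula: Yield = finished / raw * 100
Substituting: Yield = 35.7940 / 41.3980 * 100
Result: 86.4631 %


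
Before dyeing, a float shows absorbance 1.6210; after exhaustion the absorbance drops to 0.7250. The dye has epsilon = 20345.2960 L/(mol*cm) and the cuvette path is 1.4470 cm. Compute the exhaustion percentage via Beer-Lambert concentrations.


c_initial = A_i / (epsilon * l) = 1.6210 / (20345.2960 * 1.4470) = 5.5062e-05 mol/L
c_final = A_f / (epsilon * l) = 0.7250 / (20345.2960 * 1.4470) = 2.4627e-05 mol/L
Exhaustion = (c_initial - c_final) / c_initial * 100 = (5.5062e-05 - 2.4627e-05) / 5.5062e-05 * 100 = 55.2745 %


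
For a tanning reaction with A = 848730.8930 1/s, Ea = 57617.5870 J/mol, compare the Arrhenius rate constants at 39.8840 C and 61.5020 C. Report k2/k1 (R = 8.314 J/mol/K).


T1 = 39.8840 + 273.15 = 313.0340 K; T2 = 61.5020 + 273.15 = 334.6520 K
k1 = A * exp(-Ea/(R*T1)) = 848730.8930 * exp(-57617.5870/(8.314*313.0340)) = 2.0607e-04 1/s
k2 = A * exp(-Ea/(R*T2)) = 848730.8930 * exp(-57617.5870/(8.314*334.6520)) = 8.6123e-04 1/s
k2/k1 = 8.6123e-04 / 2.0607e-04 = 4.1792


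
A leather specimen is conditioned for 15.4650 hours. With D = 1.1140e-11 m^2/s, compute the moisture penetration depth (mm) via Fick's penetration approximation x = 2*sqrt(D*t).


t = 15.4650 hr * 3600 = 55674.0000 s
D * t = 1.1140e-11 * 55674.0000 = 6.2021e-07
x = 2 * sqrt(D*t) = 2 * sqrt(6.2021e-07) = 0.00157507 m = 1.5751 mm


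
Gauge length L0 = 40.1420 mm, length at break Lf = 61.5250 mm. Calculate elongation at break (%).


Formula: Elongation = (Lf - L0) / L0 * 100
Substituting: Elongation = (61.5250 - 40.1420) / 40.1420 * 100
Result: 53.2684 %


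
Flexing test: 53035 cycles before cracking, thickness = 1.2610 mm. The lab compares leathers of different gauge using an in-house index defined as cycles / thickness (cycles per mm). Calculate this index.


Formula: Index = cycles / thickness
Substituting: Index = 53035 / 1.2610
Result: 42057.8906 cycles/mm


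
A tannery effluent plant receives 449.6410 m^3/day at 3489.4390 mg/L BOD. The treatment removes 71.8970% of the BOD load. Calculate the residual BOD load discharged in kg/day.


Load_in = volume * conc / 1000 = 449.6410 * 3489.4390 / 1000 = 1568.9948 kg/day
Removed = Load_in * eff / 100 = 1568.9948 * 71.8970 / 100 = 1128.0602 kg/day
Load_out = Load_in - Removed = 1568.9948 - 1128.0602 = 440.9346 kg/day


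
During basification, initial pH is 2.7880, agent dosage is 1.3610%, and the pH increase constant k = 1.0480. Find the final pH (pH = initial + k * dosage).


Formula: pH_final = pH_initial + k * base_pct
Substituting: pH_final = 2.7880 + 1.0480 * 1.3610
Result: 4.2143


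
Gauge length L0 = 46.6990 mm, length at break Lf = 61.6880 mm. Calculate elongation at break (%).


Formula: Elongation = (Lf - L0) / L0 * 100
Substituting: Elongation = (61.6880 - 46.6990) / 46.6990 * 100
Result: 32.0970 %


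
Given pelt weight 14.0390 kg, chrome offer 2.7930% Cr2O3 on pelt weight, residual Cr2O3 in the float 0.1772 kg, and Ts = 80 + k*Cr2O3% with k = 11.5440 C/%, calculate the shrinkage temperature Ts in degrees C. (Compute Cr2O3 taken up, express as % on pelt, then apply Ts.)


Offered = pelt * offer_pct / 100 = 14.0390 * 2.7930 / 100 = 0.3921 kg
Uptake = offered - residual = 0.3921 - 0.1772 = 0.2149 kg
Cr2O3% on pelt = uptake / pelt * 100 = 0.2149 / 14.0390 * 100 = 1.5308 %
Ts = 80 + k * Cr2O3% = 80 + 11.5440 * 1.5308 = 97.6716 C


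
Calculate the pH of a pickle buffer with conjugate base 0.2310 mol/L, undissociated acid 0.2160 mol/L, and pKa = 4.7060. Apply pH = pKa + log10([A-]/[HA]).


ratio = [A-] / [HA] = 0.2310 / 0.2160 = 1.0694
log10(ratio) = 0.0291582
pH = pKa + log10(ratio) = 4.7060 + 0.0291582 = 4.7352


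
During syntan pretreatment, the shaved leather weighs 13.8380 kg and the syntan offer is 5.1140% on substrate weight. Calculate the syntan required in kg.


Formula: Syntan = substrate * pct / 100
Substituting: Syntan = 13.8380 * 5.1140 / 100
Result: 0.7077 kg


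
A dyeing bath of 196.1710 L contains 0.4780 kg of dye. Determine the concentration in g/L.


Formula: Conc = dye_mass(kg) / volume(L) * 1000
Substituting: Conc = 0.4780 / 196.1710 * 1000
Result: 2.4366 g/L


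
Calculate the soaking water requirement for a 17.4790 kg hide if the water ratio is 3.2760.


Formula: Water = hide_weight * ratio
Substituting: Water = 17.4790 * 3.2760
Result: 57.2612 kg


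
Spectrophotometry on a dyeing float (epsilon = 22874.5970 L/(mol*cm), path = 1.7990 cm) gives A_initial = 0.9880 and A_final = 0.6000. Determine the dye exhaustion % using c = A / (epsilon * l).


c_initial = A_i / (epsilon * l) = 0.9880 / (22874.5970 * 1.7990) = 2.4009e-05 mol/L
c_final = A_f / (epsilon * l) = 0.6000 / (22874.5970 * 1.7990) = 1.4580e-05 mol/L
Exhaustion = (c_initial - c_final) / c_initial * 100 = (2.4009e-05 - 1.4580e-05) / 2.4009e-05 * 100 = 39.2713 %


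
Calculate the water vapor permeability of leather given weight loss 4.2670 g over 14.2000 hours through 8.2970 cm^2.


Formula: WVP = loss / (area * time)
Substituting: WVP = 4.2670 / (8.2970 * 14.2000)
Result: 0.0362171 g/(cm^2*hr)


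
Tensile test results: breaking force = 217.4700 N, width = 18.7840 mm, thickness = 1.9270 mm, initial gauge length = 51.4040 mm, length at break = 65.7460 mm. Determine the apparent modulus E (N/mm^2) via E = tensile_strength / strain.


TS = F / (w * t) = 217.4700 / (18.7840 * 1.9270) = 6.0080 N/mm^2
strain = (Lf - L0) / L0 = (65.7460 - 51.4040) / 51.4040 = 0.2790
E = TS / strain = 6.0080 / 0.2790 = 21.5336 N/mm^2


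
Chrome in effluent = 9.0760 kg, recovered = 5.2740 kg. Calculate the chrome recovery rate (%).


Formula: Recovery = recovered / input * 100
Substituting: Recovery = 5.2740 / 9.0760 * 100
Result: 58.1093 %


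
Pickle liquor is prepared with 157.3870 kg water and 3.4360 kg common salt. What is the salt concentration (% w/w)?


Formula: Conc = salt / (water + salt) * 100
Substituting: Conc = 3.4360 / (157.3870 + 3.4360) * 100
Result: 2.1365 %


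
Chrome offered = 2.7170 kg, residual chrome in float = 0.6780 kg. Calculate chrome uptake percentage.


Formula: Uptake = (offered - residual) / offered * 100
Substituting: Uptake = (2.7170 - 0.6780) / 2.7170 * 100
Result: 75.0460 %


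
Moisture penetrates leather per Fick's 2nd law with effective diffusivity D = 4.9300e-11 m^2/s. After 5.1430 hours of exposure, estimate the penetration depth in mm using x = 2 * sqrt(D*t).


t = 5.1430 hr * 3600 = 18514.8000 s
D * t = 4.9300e-11 * 18514.8000 = 9.1278e-07
x = 2 * sqrt(D*t) = 2 * sqrt(9.1278e-07) = 0.00191079 m = 1.9108 mm
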